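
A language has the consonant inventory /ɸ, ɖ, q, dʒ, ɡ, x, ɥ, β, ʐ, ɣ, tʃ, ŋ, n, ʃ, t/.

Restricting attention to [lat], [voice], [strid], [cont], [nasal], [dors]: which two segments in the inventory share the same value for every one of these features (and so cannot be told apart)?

ɣ, ɥ

/ɣ/ (voiced velar fricative) and /ɥ/ (labial-palatal glide) are both [-lateral], [+voice], [-strident], [+continuant], [-nasal], [+dorsal], so none of the listed features separates them. (They do differ in [sonorant], [labial], [round] and [back], which are not among the given features.) Every other pair in the inventory differs on at least one listed feature.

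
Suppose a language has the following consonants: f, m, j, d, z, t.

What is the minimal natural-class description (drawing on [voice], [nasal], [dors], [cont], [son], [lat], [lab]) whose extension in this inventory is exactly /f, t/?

[-voice]

Every target segment is [-voice] and no other inventory member is, so one feature is enough.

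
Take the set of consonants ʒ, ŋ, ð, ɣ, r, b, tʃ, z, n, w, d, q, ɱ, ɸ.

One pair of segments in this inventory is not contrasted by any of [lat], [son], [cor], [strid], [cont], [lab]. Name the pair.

ʒ, z

On the given features, /ʒ/ and /z/ have an identical profile: [−lateral], [−sonorant], [+coronal], [+strident], [+continuant], [−labial]. No other two segments in the inventory coincide on all 6 features. (They do differ in [anterior] and [distributed], which are not among the given features.)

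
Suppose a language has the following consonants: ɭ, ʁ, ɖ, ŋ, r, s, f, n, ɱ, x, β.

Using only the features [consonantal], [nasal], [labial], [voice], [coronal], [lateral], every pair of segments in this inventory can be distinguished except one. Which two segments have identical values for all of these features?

r, ɖ

/r/ (alveolar trill) and /ɖ/ (voiced retroflex stop) are both [+consonantal], [−nasal], [−labial], [+voice], [+coronal], [−lateral], so none of the listed features separates them. (They do differ in [sonorant], [continuant] and [anterior], which are not among the given features.) Every other pair in the inventory differs on at least one listed feature.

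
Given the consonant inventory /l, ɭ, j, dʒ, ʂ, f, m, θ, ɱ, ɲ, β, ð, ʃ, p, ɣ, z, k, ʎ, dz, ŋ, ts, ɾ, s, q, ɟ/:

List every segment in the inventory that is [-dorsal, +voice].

l, ɭ, dʒ, m, ɱ, β, ð, z, dz, ɾ

The [-dorsal] segments are /l, ɭ, dʒ, ʂ, f, m, θ, ɱ, β, ð, ʃ, p, z, dz, ts, ɾ, s/.
Then [+voice] leaves /l, ɭ, dʒ, m, ɱ, β, ð, z, dz, ɾ/.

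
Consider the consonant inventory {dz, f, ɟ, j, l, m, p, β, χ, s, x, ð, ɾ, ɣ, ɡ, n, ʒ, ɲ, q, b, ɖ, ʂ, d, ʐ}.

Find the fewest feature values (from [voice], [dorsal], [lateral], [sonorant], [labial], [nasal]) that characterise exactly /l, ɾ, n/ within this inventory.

/l, ɾ, n/ are all [+sonorant], [-labial], [-dorsal], and no other segment in the inventory matches all three values. Dropping any one of them over-generates: [-labial, -dorsal] alone would also admit /dz, s, ð, ʒ, …/; [+sonorant, -dorsal] alone would also admit /m/; [+sonorant, -labial] alone would also admit /j, ɲ/. No other combination of two listed features picks out exactly this set either, so fewer than three features will not do.

[+sonorant, -labial, -dorsal]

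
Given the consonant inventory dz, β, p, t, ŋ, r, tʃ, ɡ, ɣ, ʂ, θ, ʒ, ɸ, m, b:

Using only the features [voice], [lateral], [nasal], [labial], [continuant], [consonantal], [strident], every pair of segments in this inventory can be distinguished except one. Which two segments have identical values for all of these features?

ɣ, r

On the given features, /ɣ/ and /r/ have an identical profile: [+voice], [−lateral], [−nasal], [−labial], [+continuant], [+consonantal], [−strident]. No other two segments in the inventory coincide on all 7 features. (They do differ in [sonorant], [coronal] and [dorsal], which are not among the given features.)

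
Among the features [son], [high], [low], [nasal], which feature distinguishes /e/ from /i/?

/e/ (mid front unrounded tense vowel) and /i/ (high front unrounded tense vowel) agree on [+sonorant], [-low], [-nasal]. They differ on [high] (/e/ [-], /i/ [+]).

[high]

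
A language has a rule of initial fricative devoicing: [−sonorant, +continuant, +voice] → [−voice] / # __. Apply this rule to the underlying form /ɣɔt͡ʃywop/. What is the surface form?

The only segment in the rule's environment that also matches [−sonorant, +continuant, +voice] is /ɣ/. Applying [−voice] turns the voiced velar fricative into /x/ (voiceless velar fricative), giving [xɔt͡ʃywop].

[xɔt͡ʃywop]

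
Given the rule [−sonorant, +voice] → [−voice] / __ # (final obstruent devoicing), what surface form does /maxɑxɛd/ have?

Only the final segment /d/ is both word-final and matches the structural description. It is a voiced alveolar stop, so [−sonorant, +voice] holds; changing it to [−voice] with all other features held fixed yields /t/ (voiceless alveolar stop). No other segment meets both the structural description and the environment, so the output is [maxɑxɛt].

[maxɑxɛt]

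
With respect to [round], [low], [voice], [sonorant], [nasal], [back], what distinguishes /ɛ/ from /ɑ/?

[low], [back]

/ɛ/ (mid front unrounded lax vowel) and /ɑ/ (low back unrounded vowel) agree on [−round], [+voice], [+sonorant], [−nasal]. They differ on [low] (/ɛ/ [−], /ɑ/ [+]), [back] (/ɛ/ [−], /ɑ/ [+]).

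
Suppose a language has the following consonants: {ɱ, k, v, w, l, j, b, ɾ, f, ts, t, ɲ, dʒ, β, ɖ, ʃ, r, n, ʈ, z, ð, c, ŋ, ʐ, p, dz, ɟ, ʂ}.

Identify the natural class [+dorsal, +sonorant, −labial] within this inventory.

j, ɲ, ŋ

Eliminate segments failing any feature: /ɱ, v, l, b, ɾ, f, ts, t, dʒ, β, ɖ, ʃ, r, n, ʈ, z, ð, ʐ, p, dz, ʂ/ are [−dorsal]; /k, c, ɟ/ are [−sonorant]; /w/ is [+labial]. The remaining /j, ɲ, ŋ/ satisfy [+dorsal], [+sonorant], [−labial].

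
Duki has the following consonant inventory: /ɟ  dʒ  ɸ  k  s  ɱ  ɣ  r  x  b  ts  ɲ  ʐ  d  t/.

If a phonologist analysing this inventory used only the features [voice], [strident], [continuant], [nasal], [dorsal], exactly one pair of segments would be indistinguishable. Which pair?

/b/ (voiced bilabial stop) and /d/ (voiced alveolar stop) are both [+voice], [-strident], [-continuant], [-nasal], [-dorsal], so none of the listed features separates them. (They do differ in [labial] and [coronal], which are not among the given features.) Every other pair in the inventory differs on at least one listed feature.

b, d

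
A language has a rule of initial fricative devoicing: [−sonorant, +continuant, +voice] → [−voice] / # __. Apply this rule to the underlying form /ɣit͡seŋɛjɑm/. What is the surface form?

Only the initial segment /ɣ/ is both word-initial and matches the structural description. It is a voiced velar fricative, so [−sonorant, +continuant, +voice] holds; changing it to [−voice] with all other features held fixed yields /x/ (voiceless velar fricative). No other segment meets both the structural description and the environment, so the output is [xit͡seŋɛjɑm].

[xit͡seŋɛjɑm]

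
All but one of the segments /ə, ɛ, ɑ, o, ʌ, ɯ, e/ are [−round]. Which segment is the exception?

o

/o/ is the mid back rounded tense vowel, which is [+round]; the rest — /e, ə, ɯ, ʌ, ɑ, ɛ/ — are [−round].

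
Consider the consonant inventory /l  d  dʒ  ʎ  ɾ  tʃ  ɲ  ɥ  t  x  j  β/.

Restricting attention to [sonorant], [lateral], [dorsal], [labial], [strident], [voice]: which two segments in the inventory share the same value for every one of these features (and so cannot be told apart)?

ɲ, j

Both /ɲ/ and /j/ are [+sonorant], [−lateral], [+dorsal], [−labial], [−strident], [+voice]. Since the list omits [nasal] and [continuant] — which do distinguish the palatal nasal from the palatal glide — this pair collapses; all other pairs remain distinct.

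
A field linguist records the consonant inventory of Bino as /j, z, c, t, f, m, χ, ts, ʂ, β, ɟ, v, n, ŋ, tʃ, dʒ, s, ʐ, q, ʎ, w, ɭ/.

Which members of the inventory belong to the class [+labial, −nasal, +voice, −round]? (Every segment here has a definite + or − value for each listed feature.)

Eliminate segments failing any feature: /j, z, c, t, χ, ts, ʂ, ɟ, n, ŋ, tʃ, dʒ, s, ʐ, q, ʎ, ɭ/ are [−labial]; /f/ is [−voice]; /m/ is [+nasal]; /w/ is [+round]. The remaining /β, v/ satisfy [+labial], [−nasal], [+voice], [−round].

β, v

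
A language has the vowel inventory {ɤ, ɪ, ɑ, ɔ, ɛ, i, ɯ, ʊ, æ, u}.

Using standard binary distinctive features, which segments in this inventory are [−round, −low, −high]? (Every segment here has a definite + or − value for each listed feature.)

ɤ, ɛ

Checking each segment against [−round], [−low], [−high]: /ɤ/ (mid back unrounded tense vowel), /ɛ/ (mid front unrounded lax vowel) satisfy every feature; every other segment in the inventory fails at least one.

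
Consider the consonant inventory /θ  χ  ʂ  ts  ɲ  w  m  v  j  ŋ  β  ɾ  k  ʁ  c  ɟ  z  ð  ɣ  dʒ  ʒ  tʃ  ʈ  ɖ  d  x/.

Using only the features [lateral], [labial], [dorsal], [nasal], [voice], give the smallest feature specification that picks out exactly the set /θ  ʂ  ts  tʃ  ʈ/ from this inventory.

Every target segment is [−voice], [−dorsal]; each remaining inventory member fails at least one of these. Each conjunct is needed — [−dorsal] alone would also admit /m, v, β, ɾ, …/; [−voice] alone would also admit /χ, k, c, x/ — and no other single listed feature has exactly this extension, so two is the minimum.

[−voice, −dorsal]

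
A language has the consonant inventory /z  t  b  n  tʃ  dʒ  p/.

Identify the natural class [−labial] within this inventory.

z, t, n, tʃ, dʒ

The [−labial] segments here are /z, t, n, tʃ, dʒ/; the remaining /b, p/ are [+labial].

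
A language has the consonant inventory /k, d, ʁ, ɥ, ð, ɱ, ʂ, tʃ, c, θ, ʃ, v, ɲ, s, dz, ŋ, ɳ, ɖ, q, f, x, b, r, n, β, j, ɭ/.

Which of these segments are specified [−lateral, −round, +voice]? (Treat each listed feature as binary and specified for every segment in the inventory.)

Eliminate segments failing any feature: /k, ʂ, tʃ, c, θ, ʃ, s, q, f, x/ are [−voice]; /ɥ/ is [+round]; /ɭ/ is [+lateral]. The remaining /d, ʁ, ð, ɱ, v, ɲ, dz, ŋ, ɳ, ɖ, b, r, n, β, j/ satisfy [−lateral], [−round], [+voice].

d, ʁ, ð, ɱ, v, ɲ, dz, ŋ, ɳ, ɖ, b, r, n, β, j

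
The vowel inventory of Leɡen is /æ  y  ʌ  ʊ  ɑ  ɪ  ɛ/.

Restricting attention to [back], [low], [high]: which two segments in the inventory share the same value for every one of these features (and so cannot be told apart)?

Both /ɪ/ and /y/ are [-back], [-low], [+high]. Since the list omits [labial], [round] and [tense] — which do distinguish the high front unrounded lax vowel from the high front rounded tense vowel — this pair collapses; all other pairs remain distinct.

ɪ, y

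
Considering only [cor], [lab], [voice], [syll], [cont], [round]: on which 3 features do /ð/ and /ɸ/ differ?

[voice], [labial], [coronal]

/ð/ (voiced dental fricative) and /ɸ/ (voiceless bilabial fricative) agree on [−syllabic], [+continuant], [−round]. They differ on [voice] (/ð/ [+], /ɸ/ [−]), [labial] (/ð/ [−], /ɸ/ [+]), [coronal] (/ð/ [+], /ɸ/ [−]).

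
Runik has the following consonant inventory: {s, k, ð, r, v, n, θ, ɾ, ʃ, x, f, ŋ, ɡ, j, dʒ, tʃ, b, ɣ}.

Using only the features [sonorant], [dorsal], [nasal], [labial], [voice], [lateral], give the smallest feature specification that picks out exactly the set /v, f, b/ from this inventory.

Every target segment is [+labial] and no other inventory member is, so one feature is enough.

[+labial]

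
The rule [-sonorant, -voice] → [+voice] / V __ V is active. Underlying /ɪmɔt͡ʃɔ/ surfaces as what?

[ɪmɔd͡ʒɔ]

/t͡ʃ/ satisfies [-sonorant, -voice] and sits in V __ V. The [+voice] counterpart of the voiceless postalveolar affricate is /d͡ʒ/. Other segments in /ɪmɔt͡ʃɔ/ either fail the structural description or are not in the environment, so the surface form is [ɪmɔd͡ʒɔ].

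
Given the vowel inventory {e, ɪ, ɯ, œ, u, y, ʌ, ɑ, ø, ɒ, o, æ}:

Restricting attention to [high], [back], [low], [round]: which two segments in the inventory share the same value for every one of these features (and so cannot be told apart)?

/œ/ (mid front rounded lax vowel) and /ø/ (mid front rounded tense vowel) are both [−high], [−back], [−low], [+round], so none of the listed features separates them. (They do differ in [tense], which is not among the given features.) Every other pair in the inventory differs on at least one listed feature.

œ, ø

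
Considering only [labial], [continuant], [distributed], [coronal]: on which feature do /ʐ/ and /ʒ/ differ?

/ʐ/ (voiced retroflex fricative) and /ʒ/ (voiced postalveolar fricative) agree on [−labial], [+continuant], [+coronal]. They differ on [distributed] (/ʐ/ [−], /ʒ/ [+]).

[distributed]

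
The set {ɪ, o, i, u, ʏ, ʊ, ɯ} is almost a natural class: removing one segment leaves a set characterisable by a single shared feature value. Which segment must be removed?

o

[high] groups all but one: /ʏ, ʊ, ɯ, ɪ, i, u/ share [+high] while /o/ (mid back rounded tense vowel) alone is [-high]. Removing any other segment would not leave a single-feature class that excludes it.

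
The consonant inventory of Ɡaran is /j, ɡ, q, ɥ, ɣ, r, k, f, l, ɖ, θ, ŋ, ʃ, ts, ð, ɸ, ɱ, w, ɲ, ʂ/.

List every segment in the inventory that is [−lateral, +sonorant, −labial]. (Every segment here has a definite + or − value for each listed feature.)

j, r, ŋ, ɲ

Checking each segment against [−lateral], [+sonorant], [−labial]: /j/ (palatal glide), /r/ (alveolar trill), /ŋ/ (velar nasal), /ɲ/ (palatal nasal) satisfy every feature; every other segment in the inventory fails at least one.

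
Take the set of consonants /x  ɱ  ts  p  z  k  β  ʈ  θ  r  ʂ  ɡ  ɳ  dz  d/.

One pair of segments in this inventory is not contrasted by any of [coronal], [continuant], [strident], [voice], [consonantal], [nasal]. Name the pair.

/p/ (voiceless bilabial stop) and /k/ (voiceless velar stop) are both [−coronal], [−continuant], [−strident], [−voice], [+consonantal], [−nasal], so none of the listed features separates them. (They do differ in [labial] and [dorsal], which are not among the given features.) Every other pair in the inventory differs on at least one listed feature.

p, k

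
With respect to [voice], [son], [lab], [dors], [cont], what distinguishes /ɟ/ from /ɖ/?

The two segments share [+voice], [-sonorant], [-labial], [-continuant]. The only feature from the list on which they differ: /ɟ/ is [+dorsal] while /ɖ/ is [-dorsal].

[dorsal]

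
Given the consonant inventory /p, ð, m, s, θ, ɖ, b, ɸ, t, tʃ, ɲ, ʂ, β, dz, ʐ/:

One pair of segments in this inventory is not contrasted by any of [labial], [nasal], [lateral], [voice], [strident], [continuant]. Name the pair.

ʂ, s

/ʂ/ (voiceless retroflex fricative) and /s/ (voiceless alveolar fricative) are both [−labial], [−nasal], [−lateral], [−voice], [+strident], [+continuant], so none of the listed features separates them. (They do differ in [anterior], which is not among the given features.) Every other pair in the inventory differs on at least one listed feature.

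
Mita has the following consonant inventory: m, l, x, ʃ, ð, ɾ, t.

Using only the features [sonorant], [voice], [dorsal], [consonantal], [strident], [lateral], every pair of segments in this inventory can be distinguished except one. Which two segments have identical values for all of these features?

ɾ, m

/ɾ/ (alveolar tap) and /m/ (bilabial nasal) are both [+sonorant], [+voice], [-dorsal], [+consonantal], [-strident], [-lateral], so none of the listed features separates them. (They do differ in [nasal], [labial] and [coronal], which are not among the given features.) Every other pair in the inventory differs on at least one listed feature.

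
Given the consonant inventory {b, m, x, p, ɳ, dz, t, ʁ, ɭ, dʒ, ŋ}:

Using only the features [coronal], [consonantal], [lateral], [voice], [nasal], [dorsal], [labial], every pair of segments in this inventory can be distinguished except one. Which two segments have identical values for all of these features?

dʒ, dz

Both /dʒ/ and /dz/ are [+coronal], [+consonantal], [−lateral], [+voice], [−nasal], [−dorsal], [−labial]. Since the list omits [anterior] and [distributed] — which do distinguish the voiced postalveolar affricate from the voiced alveolar affricate — this pair collapses; all other pairs remain distinct.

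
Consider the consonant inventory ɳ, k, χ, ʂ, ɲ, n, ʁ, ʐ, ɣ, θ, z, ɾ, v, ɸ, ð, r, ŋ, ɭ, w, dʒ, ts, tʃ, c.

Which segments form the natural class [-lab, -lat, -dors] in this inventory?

ɳ, ʂ, n, ʐ, θ, z, ɾ, ð, r, dʒ, ts, tʃ

Eliminate segments failing any feature: /k, χ, ɲ, ʁ, ɣ, ŋ, c/ are [+dorsal]; /v, ɸ, w/ are [+labial]; /ɭ/ is [+lateral]. The remaining /ɳ, ʂ, n, ʐ, θ, z, ɾ, ð, r, dʒ, ts, tʃ/ satisfy [-labial], [-lateral], [-dorsal].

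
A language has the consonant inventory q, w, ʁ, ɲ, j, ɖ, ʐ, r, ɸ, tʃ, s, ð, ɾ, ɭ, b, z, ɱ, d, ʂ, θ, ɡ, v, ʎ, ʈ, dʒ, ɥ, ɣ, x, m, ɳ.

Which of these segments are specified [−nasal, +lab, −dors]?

Eliminate segments failing any feature: /q, ʁ, j, ɖ, ʐ, r, tʃ, s, ð, ɾ, ɭ, z, d, ʂ, θ, ɡ, ʎ, ʈ, dʒ, ɣ, x/ are [−labial]; /w, ɥ/ are [+dorsal]; /ɲ, ɱ, m, ɳ/ are [+nasal]. The remaining /ɸ, b, v/ satisfy [−nasal], [+labial], [−dorsal].

ɸ, b, v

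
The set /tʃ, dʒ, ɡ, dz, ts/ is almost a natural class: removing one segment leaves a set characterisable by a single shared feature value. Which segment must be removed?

/ts, tʃ, dz, dʒ/ are all [+delayed release], but /ɡ/ (voiced velar stop) is [-delayed release]. No other single segment can be removed to leave a set sharing one feature value that the removed segment lacks, so /ɡ/ is the odd one out.

ɡ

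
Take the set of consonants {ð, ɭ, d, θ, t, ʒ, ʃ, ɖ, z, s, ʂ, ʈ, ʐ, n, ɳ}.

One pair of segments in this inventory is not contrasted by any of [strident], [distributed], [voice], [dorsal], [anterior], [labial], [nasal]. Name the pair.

/ɭ/ (retroflex lateral approximant) and /ɖ/ (voiced retroflex stop) are both [-strident], [-distributed], [+voice], [-dorsal], [-anterior], [-labial], [-nasal], so none of the listed features separates them. (They do differ in [sonorant] and [lateral], which are not among the given features.) Every other pair in the inventory differs on at least one listed feature.

ɭ, ɖ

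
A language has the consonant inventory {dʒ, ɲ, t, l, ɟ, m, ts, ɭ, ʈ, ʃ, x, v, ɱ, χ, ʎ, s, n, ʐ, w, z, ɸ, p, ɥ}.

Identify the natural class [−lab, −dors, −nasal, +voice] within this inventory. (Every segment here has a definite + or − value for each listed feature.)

Eliminate segments failing any feature: /ɲ, ɟ, x, χ, ʎ/ are [+dorsal]; /t, ts, ʈ, ʃ, s/ are [−voice]; /m, v, ɱ, w, ɸ, p, ɥ/ are [+labial]; /n/ is [+nasal]. The remaining /dʒ, l, ɭ, ʐ, z/ satisfy [−labial], [−dorsal], [−nasal], [+voice].

dʒ, l, ɭ, ʐ, z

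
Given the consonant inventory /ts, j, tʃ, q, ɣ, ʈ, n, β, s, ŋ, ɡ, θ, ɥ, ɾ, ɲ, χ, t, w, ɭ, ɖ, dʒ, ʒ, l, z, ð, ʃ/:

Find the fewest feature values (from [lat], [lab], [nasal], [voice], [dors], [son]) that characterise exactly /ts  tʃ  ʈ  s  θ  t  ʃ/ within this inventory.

[−voice, −dors]

/ts, tʃ, ʈ, s, θ, t, ʃ/ are all [−voice], [−dorsal], and no other segment in the inventory matches both values. Dropping any one of them over-generates: [−dorsal] alone would also admit /n, β, ɾ, ɭ, …/; [−voice] alone would also admit /q, χ/. No other single listed feature picks out exactly this set either, so fewer than two features will not do.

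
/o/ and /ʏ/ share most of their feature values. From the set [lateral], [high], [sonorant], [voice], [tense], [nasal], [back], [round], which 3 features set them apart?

/o/ is the mid back rounded tense vowel and /ʏ/ is the high front rounded lax vowel. Both are [−lateral], [+sonorant], [+voice], [−nasal], [+round]. /o/ is [−high] while /ʏ/ is [+high]; /o/ is [+back] while /ʏ/ is [−back]; /o/ is [+tense] while /ʏ/ is [−tense], so the distinguishing features are [high], [back], [tense].

[high], [back], [tense]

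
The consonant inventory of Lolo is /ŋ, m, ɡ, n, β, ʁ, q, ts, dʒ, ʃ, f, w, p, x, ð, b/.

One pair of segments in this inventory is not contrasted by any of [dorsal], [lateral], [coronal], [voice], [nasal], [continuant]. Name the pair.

Both /ʁ/ and /w/ are [+dorsal], [−lateral], [−coronal], [+voice], [−nasal], [+continuant]. Since the list omits [labial], [round] and [high] — which do distinguish the voiced uvular fricative from the labial-velar glide — this pair collapses; all other pairs remain distinct.

ʁ, w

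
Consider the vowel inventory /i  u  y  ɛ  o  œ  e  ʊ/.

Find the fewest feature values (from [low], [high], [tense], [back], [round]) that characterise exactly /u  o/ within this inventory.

[+back, +tense]

The class [+back], [+tense] has exactly /u, o/ as its extension in this inventory. No smaller conjunction from the listed features achieves this: [+tense] alone would also admit /i, y, e/; [+back] alone would also admit /ʊ/; and checking the remaining single features turns up none with this extension.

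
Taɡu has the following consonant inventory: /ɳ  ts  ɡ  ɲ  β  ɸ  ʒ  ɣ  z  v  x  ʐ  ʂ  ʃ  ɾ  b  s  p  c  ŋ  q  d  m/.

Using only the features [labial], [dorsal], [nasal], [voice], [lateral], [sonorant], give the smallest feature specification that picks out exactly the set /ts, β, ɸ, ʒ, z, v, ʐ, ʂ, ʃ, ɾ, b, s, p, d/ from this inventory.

Every target segment is [-nasal], [-dorsal]; each remaining inventory member fails at least one of these. Each conjunct is needed — [-dorsal] alone would also admit /ɳ, m/; [-nasal] alone would also admit /ɡ, ɣ, x, c, …/ — and no other single listed feature has exactly this extension, so two is the minimum.

[-nasal, -dorsal]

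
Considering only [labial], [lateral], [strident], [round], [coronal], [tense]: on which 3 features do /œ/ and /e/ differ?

[labial], [round], [tense]

/œ/ is the mid front rounded lax vowel and /e/ is the mid front unrounded tense vowel. Both are [-lateral], [-strident], [-coronal]. /œ/ is [+labial] while /e/ is [-labial]; /œ/ is [+round] while /e/ is [-round]; /œ/ is [-tense] while /e/ is [+tense], so the distinguishing features are [labial], [round], [tense].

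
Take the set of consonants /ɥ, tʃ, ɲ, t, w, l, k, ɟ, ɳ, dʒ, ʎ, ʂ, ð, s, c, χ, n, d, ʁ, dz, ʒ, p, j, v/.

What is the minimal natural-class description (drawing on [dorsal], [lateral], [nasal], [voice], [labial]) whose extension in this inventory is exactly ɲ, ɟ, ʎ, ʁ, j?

[+voice, −labial, +dorsal]

/ɲ, ɟ, ʎ, ʁ, j/ are all [+voice], [−labial], [+dorsal], and no other segment in the inventory matches all three values. Dropping any one of them over-generates: [−labial, +dorsal] alone would also admit /k, c, χ/; [+voice, +dorsal] alone would also admit /ɥ, w/; [+voice, −labial] alone would also admit /l, ɳ, dʒ, ð, …/. No other combination of two listed features picks out exactly this set either, so fewer than three features will not do.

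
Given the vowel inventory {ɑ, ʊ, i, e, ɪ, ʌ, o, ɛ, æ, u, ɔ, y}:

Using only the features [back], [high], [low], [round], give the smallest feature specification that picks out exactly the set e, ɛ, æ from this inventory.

[-high, -back]

The class [-high], [-back] has exactly /e, ɛ, æ/ as its extension in this inventory. No smaller conjunction from the listed features achieves this: [-back] alone would also admit /i, ɪ, y/; [-high] alone would also admit /ɑ, ʌ, o, ɔ/; and checking the remaining single features turns up none with this extension.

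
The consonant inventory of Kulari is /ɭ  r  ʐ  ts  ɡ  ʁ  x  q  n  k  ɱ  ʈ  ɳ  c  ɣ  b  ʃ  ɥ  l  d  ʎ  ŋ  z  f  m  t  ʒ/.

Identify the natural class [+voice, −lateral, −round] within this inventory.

r, ʐ, ɡ, ʁ, n, ɱ, ɳ, ɣ, b, d, ŋ, z, m, ʒ

Checking each segment against [+voice], [−lateral], [−round]: /r/ (alveolar trill), /ʐ/ (voiced retroflex fricative), /ɡ/ (voiced velar stop), /ʁ/ (voiced uvular fricative), /n/ (alveolar nasal), /ɱ/ (labiodental nasal), among others, satisfy every feature; every other segment in the inventory fails at least one.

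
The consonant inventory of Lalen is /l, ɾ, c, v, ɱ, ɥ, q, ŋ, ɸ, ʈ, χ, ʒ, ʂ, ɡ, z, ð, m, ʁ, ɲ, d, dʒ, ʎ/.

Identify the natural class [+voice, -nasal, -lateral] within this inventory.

First, the [+voice] segments are /l, ɾ, v, ɱ, ɥ, ŋ, ʒ, ɡ, z, ð, m, ʁ, ɲ, d, dʒ, ʎ/.
Then [-nasal] gives /l, ɾ, v, ɥ, ʒ, ɡ, z, ð, ʁ, d, dʒ, ʎ/.
Among these, [-lateral] leaves /ɾ, v, ɥ, ʒ, ɡ, z, ð, ʁ, d, dʒ/.

ɾ, v, ɥ, ʒ, ɡ, z, ð, ʁ, d, dʒ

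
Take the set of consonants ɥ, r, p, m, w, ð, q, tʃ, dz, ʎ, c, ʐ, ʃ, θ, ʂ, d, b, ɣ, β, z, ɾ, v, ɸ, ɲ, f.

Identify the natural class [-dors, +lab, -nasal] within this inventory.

First, the [-dorsal] segments are /r, p, m, ð, tʃ, dz, ʐ, ʃ, θ, ʂ, d, b, β, z, ɾ, v, ɸ, f/.
Of those, [+labial] gives /p, m, b, β, v, ɸ, f/.
Of those, [-nasal] leaves /p, b, β, v, ɸ, f/.

p, b, β, v, ɸ, f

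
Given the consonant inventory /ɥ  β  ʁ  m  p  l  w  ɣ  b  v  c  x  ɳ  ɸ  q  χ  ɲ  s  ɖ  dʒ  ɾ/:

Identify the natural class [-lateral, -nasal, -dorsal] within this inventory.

Eliminate segments failing any feature: /ɥ, ʁ, w, ɣ, c, x, q, χ/ are [+dorsal]; /m, ɳ, ɲ/ are [+nasal]; /l/ is [+lateral]. The remaining /β, p, b, v, ɸ, s, ɖ, dʒ, ɾ/ satisfy [-lateral], [-nasal], [-dorsal].

β, p, b, v, ɸ, s, ɖ, dʒ, ɾ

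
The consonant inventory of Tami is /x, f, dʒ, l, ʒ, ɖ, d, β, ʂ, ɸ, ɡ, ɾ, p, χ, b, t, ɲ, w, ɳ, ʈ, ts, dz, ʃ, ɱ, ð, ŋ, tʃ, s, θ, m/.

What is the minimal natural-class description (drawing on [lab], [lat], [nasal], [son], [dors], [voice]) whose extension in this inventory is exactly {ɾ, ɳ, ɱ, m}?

[+son, -lat, -dors]

/ɾ, ɳ, ɱ, m/ are all [+sonorant], [-lateral], [-dorsal], and no other segment in the inventory matches all three values. Dropping any one of them over-generates: [-lateral, -dorsal] alone would also admit /f, dʒ, ʒ, ɖ, …/; [+sonorant, -dorsal] alone would also admit /l/; [+sonorant, -lateral] alone would also admit /ɲ, w, ŋ/. No other combination of two listed features picks out exactly this set either, so fewer than three features will not do.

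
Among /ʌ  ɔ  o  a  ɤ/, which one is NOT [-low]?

/a/ is the low unrounded vowel, which is [+low]; the rest — /ɤ, ʌ, ɔ, o/ — are [-low].

a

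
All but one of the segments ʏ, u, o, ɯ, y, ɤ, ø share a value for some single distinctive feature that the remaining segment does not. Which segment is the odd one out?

ʏ

[tense] groups all but one: /ɯ, o, y, ø, u, ɤ/ share [+tense] while /ʏ/ (high front rounded lax vowel) alone is [−tense]. Removing any other segment would not leave a single-feature class that excludes it.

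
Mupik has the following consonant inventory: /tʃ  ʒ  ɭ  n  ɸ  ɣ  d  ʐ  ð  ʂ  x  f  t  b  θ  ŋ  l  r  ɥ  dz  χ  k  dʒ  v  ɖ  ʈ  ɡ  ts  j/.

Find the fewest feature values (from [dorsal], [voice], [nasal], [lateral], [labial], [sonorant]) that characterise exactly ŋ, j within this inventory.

[+sonorant, -labial, +dorsal]

Every target segment is [+sonorant], [-labial], [+dorsal]; each remaining inventory member fails at least one of these. Each conjunct is needed — [-labial, +dorsal] alone would also admit /ɣ, x, χ, k, …/; [+sonorant, +dorsal] alone would also admit /ɥ/; [+sonorant, -labial] alone would also admit /ɭ, n, l, r/ — and no other combination of two listed features has exactly this extension, so three is the minimum.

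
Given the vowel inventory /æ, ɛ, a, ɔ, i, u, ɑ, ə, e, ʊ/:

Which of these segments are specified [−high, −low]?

Checking each segment against [−high], [−low]: /ɛ/ (mid front unrounded lax vowel), /ɔ/ (mid back rounded lax vowel), /ə/ (mid central vowel (schwa)), /e/ (mid front unrounded tense vowel) satisfy every feature; every other segment in the inventory fails at least one.

ɛ, ɔ, ə, e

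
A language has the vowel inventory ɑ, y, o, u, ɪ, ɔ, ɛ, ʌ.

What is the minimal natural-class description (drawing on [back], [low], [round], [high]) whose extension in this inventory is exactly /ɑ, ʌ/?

[+back, -round]

The class [+back], [-round] has exactly /ɑ, ʌ/ as its extension in this inventory. No smaller conjunction from the listed features achieves this: [-round] alone would also admit /ɪ, ɛ/; [+back] alone would also admit /o, u, ɔ/; and checking the remaining single features turns up none with this extension.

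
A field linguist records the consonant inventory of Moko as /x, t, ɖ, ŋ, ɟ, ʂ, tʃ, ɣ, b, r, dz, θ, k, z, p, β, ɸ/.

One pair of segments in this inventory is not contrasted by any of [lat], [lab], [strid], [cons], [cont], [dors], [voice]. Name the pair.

/ɟ/ (voiced palatal stop) and /ŋ/ (velar nasal) are both [−lateral], [−labial], [−strident], [+consonantal], [−continuant], [+dorsal], [+voice], so none of the listed features separates them. (They do differ in [sonorant], [nasal] and [back], which are not among the given features.) Every other pair in the inventory differs on at least one listed feature.

ɟ, ŋ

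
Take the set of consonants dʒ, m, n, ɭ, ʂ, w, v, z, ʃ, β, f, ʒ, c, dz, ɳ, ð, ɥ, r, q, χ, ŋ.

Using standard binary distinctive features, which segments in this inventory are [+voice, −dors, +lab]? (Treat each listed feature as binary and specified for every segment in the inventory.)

Checking each segment against [+voice], [−dorsal], [+labial]: /m/ (bilabial nasal), /v/ (voiced labiodental fricative), /β/ (voiced bilabial fricative) satisfy every feature; every other segment in the inventory fails at least one.

m, v, β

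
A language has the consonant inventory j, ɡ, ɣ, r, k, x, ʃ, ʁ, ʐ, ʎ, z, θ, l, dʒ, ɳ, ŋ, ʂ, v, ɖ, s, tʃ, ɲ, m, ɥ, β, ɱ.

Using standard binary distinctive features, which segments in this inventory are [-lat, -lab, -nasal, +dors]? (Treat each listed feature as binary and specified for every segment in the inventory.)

j, ɡ, ɣ, k, x, ʁ

Among the inventory, the [-lateral] segments are /j, ɡ, ɣ, r, k, x, ʃ, ʁ, ʐ, z, θ, dʒ, ɳ, ŋ, ʂ, v, ɖ, s, tʃ, ɲ, m, ɥ, β, ɱ/.
Intersecting with [-labial] gives /j, ɡ, ɣ, r, k, x, ʃ, ʁ, ʐ, z, θ, dʒ, ɳ, ŋ, ʂ, ɖ, s, tʃ, ɲ/.
Intersecting with [-nasal] gives /j, ɡ, ɣ, r, k, x, ʃ, ʁ, ʐ, z, θ, dʒ, ʂ, ɖ, s, tʃ/.
Among these, [+dorsal] leaves /j, ɡ, ɣ, k, x, ʁ/.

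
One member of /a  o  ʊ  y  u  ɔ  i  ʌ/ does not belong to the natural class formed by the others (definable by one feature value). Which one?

a

[low] groups all but one: /y, i, ɔ, ʌ, u, o, ʊ/ share [−low] while /a/ (low unrounded vowel) alone is [+low]. Removing any other segment would not leave a single-feature class that excludes it.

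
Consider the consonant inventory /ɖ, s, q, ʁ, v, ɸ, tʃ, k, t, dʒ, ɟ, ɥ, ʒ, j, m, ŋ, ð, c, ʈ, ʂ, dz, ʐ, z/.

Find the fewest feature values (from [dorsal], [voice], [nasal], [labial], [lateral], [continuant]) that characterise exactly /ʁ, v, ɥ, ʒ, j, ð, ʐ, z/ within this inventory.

[+voice, +continuant]

The class [+voice], [+continuant] has exactly /ʁ, v, ɥ, ʒ, j, ð, ʐ, z/ as its extension in this inventory. No smaller conjunction from the listed features achieves this: [+continuant] alone would also admit /s, ɸ, ʂ/; [+voice] alone would also admit /ɖ, dʒ, ɟ, m, …/; and checking the remaining single features turns up none with this extension.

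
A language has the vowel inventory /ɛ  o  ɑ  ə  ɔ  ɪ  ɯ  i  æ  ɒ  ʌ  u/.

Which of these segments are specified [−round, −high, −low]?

ɛ, ə, ʌ

First, the [−round] segments are /ɛ, ɑ, ə, ɪ, ɯ, i, æ, ʌ/.
Intersecting with [−high] gives /ɛ, ɑ, ə, æ, ʌ/.
Intersecting with [−low] leaves /ɛ, ə, ʌ/.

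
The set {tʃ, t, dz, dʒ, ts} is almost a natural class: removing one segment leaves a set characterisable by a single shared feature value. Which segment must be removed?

/ts, tʃ, dz, dʒ/ are all [+delayed release], but /t/ (voiceless alveolar stop) is [-delayed release]. No other single segment can be removed to leave a set sharing one feature value that the removed segment lacks, so /t/ is the odd one out.

t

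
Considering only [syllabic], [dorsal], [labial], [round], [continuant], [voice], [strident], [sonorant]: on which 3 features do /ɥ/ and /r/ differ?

[labial], [round], [dorsal]

/ɥ/ (labial-palatal glide) and /r/ (alveolar trill) agree on [−syllabic], [+continuant], [+voice], [−strident], [+sonorant]. They differ on [labial] (/ɥ/ [+], /r/ [−]), [round] (/ɥ/ [+], /r/ [−]), [dorsal] (/ɥ/ [+], /r/ [−]).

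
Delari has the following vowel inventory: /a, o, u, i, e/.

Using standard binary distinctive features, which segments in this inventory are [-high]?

The feature [high] marks segments produced with the tongue body raised. In this inventory /a, o, e/ lack that property, so they are [-high]; /u, i/ are [+high].

a, o, e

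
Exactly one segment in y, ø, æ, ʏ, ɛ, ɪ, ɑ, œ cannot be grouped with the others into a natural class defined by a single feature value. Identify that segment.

/ø, ʏ, y, ɛ, œ, æ, ɪ/ are all [−back], but /ɑ/ (low back unrounded vowel) is [+back]. No other single segment can be removed to leave a set sharing one feature value that the removed segment lacks, so /ɑ/ is the odd one out.

ɑ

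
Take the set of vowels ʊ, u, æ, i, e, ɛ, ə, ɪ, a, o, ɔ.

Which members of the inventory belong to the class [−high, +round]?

Eliminate segments failing any feature: /ʊ, u, i, ɪ/ are [+high]; /æ, e, ɛ, ə, a/ are [−round]. The remaining /o, ɔ/ satisfy [−high], [+round].

o, ɔ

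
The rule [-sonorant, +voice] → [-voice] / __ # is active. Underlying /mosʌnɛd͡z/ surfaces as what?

/d͡z/ satisfies [-sonorant, +voice] and sits in __ #. The [-voice] counterpart of the voiced alveolar affricate is /t͡s/. Other segments in /mosʌnɛd͡z/ either fail the structural description or are not in the environment, so the surface form is [mosʌnɛt͡s].

[mosʌnɛt͡s]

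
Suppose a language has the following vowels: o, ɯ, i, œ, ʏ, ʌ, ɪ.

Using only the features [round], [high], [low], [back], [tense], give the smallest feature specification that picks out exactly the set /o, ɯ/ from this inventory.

[+back, +tense]

/o, ɯ/ are all [+back], [+tense], and no other segment in the inventory matches both values. Dropping any one of them over-generates: [+tense] alone would also admit /i/; [+back] alone would also admit /ʌ/. No other single listed feature picks out exactly this set either, so fewer than two features will not do.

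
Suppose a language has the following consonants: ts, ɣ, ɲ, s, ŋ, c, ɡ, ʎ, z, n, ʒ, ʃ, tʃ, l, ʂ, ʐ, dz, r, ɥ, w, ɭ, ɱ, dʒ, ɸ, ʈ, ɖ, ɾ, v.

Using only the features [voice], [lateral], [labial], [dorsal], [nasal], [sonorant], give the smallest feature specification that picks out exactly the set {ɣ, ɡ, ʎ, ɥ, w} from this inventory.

[+voice, -nasal, +dorsal]

Every target segment is [+voice], [-nasal], [+dorsal]; each remaining inventory member fails at least one of these. Each conjunct is needed — [-nasal, +dorsal] alone would also admit /c/; [+voice, +dorsal] alone would also admit /ɲ, ŋ/; [+voice, -nasal] alone would also admit /z, ʒ, l, ʐ, …/ — and no other combination of two listed features has exactly this extension, so three is the minimum.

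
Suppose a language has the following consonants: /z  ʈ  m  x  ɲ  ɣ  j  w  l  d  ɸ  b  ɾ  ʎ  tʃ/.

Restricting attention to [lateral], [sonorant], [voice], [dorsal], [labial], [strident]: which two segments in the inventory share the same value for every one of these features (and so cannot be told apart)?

/j/ (palatal glide) and /ɲ/ (palatal nasal) are both [−lateral], [+sonorant], [+voice], [+dorsal], [−labial], [−strident], so none of the listed features separates them. (They do differ in [nasal] and [continuant], which are not among the given features.) Every other pair in the inventory differs on at least one listed feature.

j, ɲ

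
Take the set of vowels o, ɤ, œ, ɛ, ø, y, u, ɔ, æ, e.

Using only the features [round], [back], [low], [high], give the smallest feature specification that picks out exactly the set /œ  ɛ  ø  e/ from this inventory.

/œ, ɛ, ø, e/ are all [−high], [−low], [−back], and no other segment in the inventory matches all three values. Dropping any one of them over-generates: [−low, −back] alone would also admit /y/; [−high, −back] alone would also admit /æ/; [−high, −low] alone would also admit /o, ɤ, ɔ/. No other combination of two listed features picks out exactly this set either, so fewer than three features will not do.

[−high, −low, −back]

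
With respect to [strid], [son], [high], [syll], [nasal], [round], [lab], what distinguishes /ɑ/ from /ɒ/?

/ɑ/ is the low back unrounded vowel and /ɒ/ is the low back rounded vowel. Both are [-strident], [+sonorant], [-high], [+syllabic], [-nasal]. /ɑ/ is [-labial] while /ɒ/ is [+labial]; /ɑ/ is [-round] while /ɒ/ is [+round], so the distinguishing features are [labial], [round].

[labial], [round]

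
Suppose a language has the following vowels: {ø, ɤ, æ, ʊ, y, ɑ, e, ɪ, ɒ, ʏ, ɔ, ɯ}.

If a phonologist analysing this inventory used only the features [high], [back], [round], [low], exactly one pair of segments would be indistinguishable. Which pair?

ʏ, y

/ʏ/ (high front rounded lax vowel) and /y/ (high front rounded tense vowel) are both [+high], [−back], [+round], [−low], so none of the listed features separates them. (They do differ in [tense], which is not among the given features.) Every other pair in the inventory differs on at least one listed feature.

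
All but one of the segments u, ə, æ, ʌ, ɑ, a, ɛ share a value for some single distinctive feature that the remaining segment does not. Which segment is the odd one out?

u

The remaining segments after removing /u/ share [-round]; /u/ (high back rounded tense vowel) is [+round]. For every other candidate removal, the leftover set fails to share any single feature value that the removed segment lacks.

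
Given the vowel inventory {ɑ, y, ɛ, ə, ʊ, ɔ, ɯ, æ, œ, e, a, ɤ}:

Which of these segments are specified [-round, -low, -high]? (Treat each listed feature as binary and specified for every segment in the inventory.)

Eliminate segments failing any feature: /ɑ, æ, a/ are [+low]; /y, ʊ, ɔ, œ/ are [+round]; /ɯ/ is [+high]. The remaining /ɛ, ə, e, ɤ/ satisfy [-round], [-low], [-high].

ɛ, ə, e, ɤ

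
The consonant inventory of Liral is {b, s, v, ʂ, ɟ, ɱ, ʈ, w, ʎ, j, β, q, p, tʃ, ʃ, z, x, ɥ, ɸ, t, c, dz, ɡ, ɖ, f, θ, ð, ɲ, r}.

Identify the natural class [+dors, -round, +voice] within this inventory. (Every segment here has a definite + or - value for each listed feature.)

ɟ, ʎ, j, ɡ, ɲ

Eliminate segments failing any feature: /b, s, v, ʂ, ɱ, ʈ, β, p, tʃ, ʃ, z, ɸ, t, dz, ɖ, f, θ, ð, r/ are [-dorsal]; /w, ɥ/ are [+round]; /q, x, c/ are [-voice]. The remaining /ɟ, ʎ, j, ɡ, ɲ/ satisfy [+dorsal], [-round], [+voice].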